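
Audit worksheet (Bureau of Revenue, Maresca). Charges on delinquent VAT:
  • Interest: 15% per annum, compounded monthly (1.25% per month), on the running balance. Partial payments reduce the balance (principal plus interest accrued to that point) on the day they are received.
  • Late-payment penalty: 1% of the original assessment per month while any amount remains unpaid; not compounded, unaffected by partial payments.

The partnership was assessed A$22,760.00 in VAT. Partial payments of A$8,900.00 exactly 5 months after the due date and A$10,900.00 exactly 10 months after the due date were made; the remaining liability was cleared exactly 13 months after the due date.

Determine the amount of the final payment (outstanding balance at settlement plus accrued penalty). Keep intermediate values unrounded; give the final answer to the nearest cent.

A$8,564.00

Balance at month 5: A$22,760.0000 × (1 + 0.0125)^5 = A$24,218.5098…
After A$8,900.00 payment: A$24,218.5098… − A$8,900.00 = A$15,318.5098…
Balance at month 10: A$15,318.5098… × (1 + 0.0125)^5 = A$16,300.1529…
After A$10,900.00 payment: A$16,300.1529… − A$10,900.00 = A$5,400.1529…
Balance at month 13: A$5,400.1529… × (1 + 0.0125)^3 = A$5,605.2005…
Penalty: 13 × 1% × A$22,760.00 = A$2,958.80
Final settlement = outstanding balance + penalty = A$5,605.2005… + A$2,958.80 = A$8,564.00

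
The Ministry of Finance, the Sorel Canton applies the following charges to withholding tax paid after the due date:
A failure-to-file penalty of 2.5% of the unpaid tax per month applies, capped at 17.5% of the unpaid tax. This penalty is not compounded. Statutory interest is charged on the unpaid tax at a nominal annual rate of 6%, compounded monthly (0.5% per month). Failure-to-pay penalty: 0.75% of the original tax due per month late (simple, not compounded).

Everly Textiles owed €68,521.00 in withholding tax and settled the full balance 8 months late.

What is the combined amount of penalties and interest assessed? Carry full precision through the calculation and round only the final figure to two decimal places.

€18,891.72

Failure-to-file: 8 × 2.5% × €68,521.00 = €13,704.20, capped at 17.5% × €68,521.00 = €11,991.18…
Failure-to-pay penalty = 0.75% × €68,521.00 × 8 mo = €4,111.26
Interest: €68,521.00 × ((1 + 0.005)^8 − 1) = €68,521.00 × 0.0407070… = €2,789.2874…
Penalties + interest = €16,102.4350 + €2,789.2874… = €18,891.72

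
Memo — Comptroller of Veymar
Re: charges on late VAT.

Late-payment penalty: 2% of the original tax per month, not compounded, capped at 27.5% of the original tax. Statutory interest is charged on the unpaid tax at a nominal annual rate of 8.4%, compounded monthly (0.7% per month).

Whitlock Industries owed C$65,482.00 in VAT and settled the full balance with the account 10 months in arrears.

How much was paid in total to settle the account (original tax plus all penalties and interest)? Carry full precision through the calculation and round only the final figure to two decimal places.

Penalty: 10 × 2% × C$65,482.00 = C$13,096.40 (below the 27.5% cap of C$18,007.55)
Interest: C$65,482.00 × ((1 + 0.007)^10 − 1) = C$65,482.00 × 0.0722467… = C$4,730.8563…
Total = C$65,482.00 + C$13,096.4000 + C$4,730.8563… = C$83,309.26

C$83,309.26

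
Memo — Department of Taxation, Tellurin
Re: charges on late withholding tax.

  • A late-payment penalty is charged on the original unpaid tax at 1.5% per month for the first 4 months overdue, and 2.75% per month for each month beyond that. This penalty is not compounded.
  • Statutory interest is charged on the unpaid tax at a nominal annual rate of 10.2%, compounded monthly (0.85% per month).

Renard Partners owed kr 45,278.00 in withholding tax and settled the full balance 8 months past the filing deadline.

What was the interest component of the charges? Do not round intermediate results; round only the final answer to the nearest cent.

kr 3,172.08

Interest: kr 45,278.00 × ((1 + 0.0085)^8 − 1) = kr 45,278.00 × 0.0700578… = kr 3,172.0752…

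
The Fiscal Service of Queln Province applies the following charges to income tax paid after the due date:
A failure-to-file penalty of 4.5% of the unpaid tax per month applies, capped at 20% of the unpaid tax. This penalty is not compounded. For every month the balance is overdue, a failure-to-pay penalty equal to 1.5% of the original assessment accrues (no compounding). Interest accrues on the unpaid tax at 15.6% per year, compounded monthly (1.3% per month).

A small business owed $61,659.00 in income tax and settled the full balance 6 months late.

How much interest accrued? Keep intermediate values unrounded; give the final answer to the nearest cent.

$4,968.44

Interest: $61,659.00 × ((1 + 0.013)^6 − 1) = $61,659.00 × 0.0805794… = $4,968.4434…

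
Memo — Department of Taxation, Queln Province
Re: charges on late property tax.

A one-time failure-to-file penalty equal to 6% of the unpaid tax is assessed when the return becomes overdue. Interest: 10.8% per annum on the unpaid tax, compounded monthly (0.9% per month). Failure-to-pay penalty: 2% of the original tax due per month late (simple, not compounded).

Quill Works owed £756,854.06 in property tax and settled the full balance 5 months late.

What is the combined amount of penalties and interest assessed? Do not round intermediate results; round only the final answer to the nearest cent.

Failure-to-file penalty: 6% × £756,854.06 = £45,411.24…
Failure-to-pay penalty = 2% × £756,854.06 × 5 mo = £75,685.41…
Interest: £756,854.06 × ((1 + 0.009)^5 − 1) = £756,854.06 × 0.0458173… = £34,677.0268…
Penalties + interest = £121,096.6496 + £34,677.0268… = £155,773.68

£155,773.68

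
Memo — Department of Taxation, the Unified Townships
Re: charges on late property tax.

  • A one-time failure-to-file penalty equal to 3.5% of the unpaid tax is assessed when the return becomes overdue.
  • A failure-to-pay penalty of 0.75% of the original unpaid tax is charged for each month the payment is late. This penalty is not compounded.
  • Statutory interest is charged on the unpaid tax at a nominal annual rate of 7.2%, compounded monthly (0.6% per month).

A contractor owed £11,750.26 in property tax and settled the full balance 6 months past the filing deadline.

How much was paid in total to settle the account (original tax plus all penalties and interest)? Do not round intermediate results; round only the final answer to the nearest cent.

£13,119.69

Failure-to-file penalty: 3.5% × £11,750.26 = £411.26…
Failure-to-pay penalty = 0.75% × £11,750.26 × 6 mo = £528.76…
Interest: £11,750.26 × ((1 + 0.006)^6 − 1) = £11,750.26 × 0.0365443… = £429.4055…
Total = £11,750.26 + £940.0208 + £429.4055… = £13,119.69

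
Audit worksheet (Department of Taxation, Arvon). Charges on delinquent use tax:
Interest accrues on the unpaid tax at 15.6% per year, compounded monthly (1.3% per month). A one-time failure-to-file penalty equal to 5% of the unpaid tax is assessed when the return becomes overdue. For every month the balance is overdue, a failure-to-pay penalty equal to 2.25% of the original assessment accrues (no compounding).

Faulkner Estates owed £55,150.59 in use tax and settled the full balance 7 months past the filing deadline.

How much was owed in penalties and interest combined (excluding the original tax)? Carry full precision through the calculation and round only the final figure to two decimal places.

Failure-to-file penalty: 5% × £55,150.59 = £2,757.53…
Failure-to-pay penalty: 7 × 2.25% × £55,150.59 = £8,686.22…
Interest: £55,150.59 × ((1 + 0.013)^7 − 1) = £55,150.59 × 0.0946269… = £5,218.7295…
Penalties + interest = £11,443.7474… + £5,218.7295… = £16,662.48

£16,662.48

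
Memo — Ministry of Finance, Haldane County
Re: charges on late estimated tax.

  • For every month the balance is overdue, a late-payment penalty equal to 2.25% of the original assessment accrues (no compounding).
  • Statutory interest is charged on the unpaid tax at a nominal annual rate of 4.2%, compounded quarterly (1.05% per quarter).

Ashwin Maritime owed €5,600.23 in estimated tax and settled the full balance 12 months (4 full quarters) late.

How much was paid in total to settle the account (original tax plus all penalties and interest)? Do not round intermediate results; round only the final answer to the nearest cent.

€7,351.23

Late-payment penalty = 2.25% × €5,600.23 × 12 mo = €1,512.06…
Interest: €5,600.23 × ((1 + 0.0105)^4 − 1) = €5,600.23 × 0.0426661… = €238.9402…
Total = €5,600.23 + €1,512.0621 + €238.9402… = €7,351.23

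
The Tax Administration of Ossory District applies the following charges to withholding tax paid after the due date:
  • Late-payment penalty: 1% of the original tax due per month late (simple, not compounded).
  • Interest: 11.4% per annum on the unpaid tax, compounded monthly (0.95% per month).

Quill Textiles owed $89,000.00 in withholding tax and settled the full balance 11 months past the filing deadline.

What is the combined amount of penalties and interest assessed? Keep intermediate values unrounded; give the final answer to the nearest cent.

$19,545.11

Late-payment penalty: 11 × 1% × $89,000.00 = $9,790.00
Interest: $89,000.00 × ((1 + 0.0095)^11 − 1) = $89,000.00 × 0.1096079… = $9,755.1067…
Penalties + interest = $9,790.0000 + $9,755.1067… = $19,545.11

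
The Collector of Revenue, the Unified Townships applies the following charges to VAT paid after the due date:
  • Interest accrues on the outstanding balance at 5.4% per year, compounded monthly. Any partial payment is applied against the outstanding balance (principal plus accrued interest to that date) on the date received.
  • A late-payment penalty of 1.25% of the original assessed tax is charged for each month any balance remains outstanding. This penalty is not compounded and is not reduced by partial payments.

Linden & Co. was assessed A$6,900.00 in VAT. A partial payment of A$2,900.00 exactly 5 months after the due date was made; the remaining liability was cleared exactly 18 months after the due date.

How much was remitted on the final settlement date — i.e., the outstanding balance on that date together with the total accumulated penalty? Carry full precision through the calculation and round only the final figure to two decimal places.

A$5,958.99

Monthly rate = 5.4% ÷ 12 = 0.45%
Balance at month 5: A$6,900.0000 × (1 + 0.0045)^5 = A$7,056.6536…
After A$2,900.00 payment: A$7,056.6536… − A$2,900.00 = A$4,156.6536…
Balance at month 18: A$4,156.6536… × (1 + 0.0045)^13 = A$4,406.4928…
Penalty: 18 × 1.25% × A$6,900.00 = A$1,552.50
Final settlement = outstanding balance + penalty = A$4,406.4928… + A$1,552.50 = A$5,958.99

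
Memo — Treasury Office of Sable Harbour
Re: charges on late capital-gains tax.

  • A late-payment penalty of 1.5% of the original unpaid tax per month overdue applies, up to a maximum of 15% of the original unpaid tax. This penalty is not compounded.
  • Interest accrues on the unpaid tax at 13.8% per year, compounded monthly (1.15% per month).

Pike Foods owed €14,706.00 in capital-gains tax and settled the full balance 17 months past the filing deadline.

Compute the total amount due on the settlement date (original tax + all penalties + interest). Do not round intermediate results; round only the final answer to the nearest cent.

€20,067.26

Penalty (uncapped): 17 × 1.5% × €14,706.00 = €3,750.03; cap = 15% × €14,706.00 = €2,205.90 → penalty = €2,205.90
Interest: €14,706.00 × ((1 + 0.0115)^17 − 1) = €14,706.00 × 0.2145631… = €3,155.3649…
Total = €14,706.00 + €2,205.9000 + €3,155.3649… = €20,067.26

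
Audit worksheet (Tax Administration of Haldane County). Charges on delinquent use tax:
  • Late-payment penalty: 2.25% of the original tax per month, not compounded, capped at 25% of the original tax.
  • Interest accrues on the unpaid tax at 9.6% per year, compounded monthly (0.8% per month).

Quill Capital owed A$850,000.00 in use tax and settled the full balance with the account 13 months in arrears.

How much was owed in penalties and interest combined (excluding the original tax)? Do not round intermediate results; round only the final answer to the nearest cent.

Penalty (uncapped): 13 × 2.25% × A$850,000.00 = A$248,625.00; cap = 25% × A$850,000.00 = A$212,500.00 → penalty = A$212,500.00
Interest: A$850,000.00 × ((1 + 0.008)^13 − 1) = A$850,000.00 × 0.1091414… = A$92,770.1928…
Penalties + interest = A$212,500.0000 + A$92,770.1928… = A$305,270.19

A$305,270.19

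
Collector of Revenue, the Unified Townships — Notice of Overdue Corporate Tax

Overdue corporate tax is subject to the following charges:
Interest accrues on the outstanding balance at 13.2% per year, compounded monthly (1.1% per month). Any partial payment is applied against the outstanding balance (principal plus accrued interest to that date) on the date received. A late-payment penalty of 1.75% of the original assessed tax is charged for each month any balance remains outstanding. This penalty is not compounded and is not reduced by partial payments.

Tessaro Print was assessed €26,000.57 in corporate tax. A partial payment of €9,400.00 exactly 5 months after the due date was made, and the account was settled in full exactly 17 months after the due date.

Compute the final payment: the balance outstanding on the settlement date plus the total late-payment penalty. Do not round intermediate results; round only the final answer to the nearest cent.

Balance at month 5: €26,000.5700 × (1 + 0.011)^5 = €27,462.4100…
After €9,400.00 payment: €27,462.4100… − €9,400.00 = €18,062.4100…
Balance at month 17: €18,062.4100… × (1 + 0.011)^12 = €20,596.3168…
Penalty: 17 × 1.75% × €26,000.57 = €7,735.17…
Final settlement = outstanding balance + penalty = €20,596.3168… + €7,735.17… = €28,331.49

€28,331.49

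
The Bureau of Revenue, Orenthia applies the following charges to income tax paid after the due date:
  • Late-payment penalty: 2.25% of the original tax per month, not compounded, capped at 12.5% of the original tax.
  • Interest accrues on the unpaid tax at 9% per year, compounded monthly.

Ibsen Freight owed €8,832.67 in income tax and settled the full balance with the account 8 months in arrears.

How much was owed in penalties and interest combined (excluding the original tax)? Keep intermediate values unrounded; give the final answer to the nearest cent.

€1,648.17

Penalty (uncapped): 8 × 2.25% × €8,832.67 = €1,589.88…; cap = 12.5% × €8,832.67 = €1,104.08… → penalty = €1,104.08…
Interest (9%/yr ÷ 12 = 0.75%/month): €8,832.67 × ((1 + 0.0075)^8 − 1) = €544.0823…
Penalties + interest = €1,104.0838… + €544.0823… = €1,648.17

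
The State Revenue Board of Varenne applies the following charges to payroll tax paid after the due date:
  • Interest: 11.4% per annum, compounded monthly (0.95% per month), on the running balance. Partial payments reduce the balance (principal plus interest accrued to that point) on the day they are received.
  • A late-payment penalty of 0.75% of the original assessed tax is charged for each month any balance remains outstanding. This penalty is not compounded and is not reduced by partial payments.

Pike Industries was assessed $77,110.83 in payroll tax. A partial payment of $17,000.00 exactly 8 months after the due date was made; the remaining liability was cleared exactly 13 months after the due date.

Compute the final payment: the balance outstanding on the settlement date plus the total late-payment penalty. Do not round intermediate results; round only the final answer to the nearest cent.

Balance at month 8: $77,110.8300 × (1 + 0.0095)^8 = $83,169.8588…
After $17,000.00 payment: $83,169.8588… − $17,000.00 = $66,169.8588…
Balance at month 13: $66,169.8588… × (1 + 0.0095)^5 = $69,373.2154…
Penalty: 13 × 0.75% × $77,110.83 = $7,518.31…
Final settlement = outstanding balance + penalty = $69,373.2154… + $7,518.31… = $76,891.52

$76,891.52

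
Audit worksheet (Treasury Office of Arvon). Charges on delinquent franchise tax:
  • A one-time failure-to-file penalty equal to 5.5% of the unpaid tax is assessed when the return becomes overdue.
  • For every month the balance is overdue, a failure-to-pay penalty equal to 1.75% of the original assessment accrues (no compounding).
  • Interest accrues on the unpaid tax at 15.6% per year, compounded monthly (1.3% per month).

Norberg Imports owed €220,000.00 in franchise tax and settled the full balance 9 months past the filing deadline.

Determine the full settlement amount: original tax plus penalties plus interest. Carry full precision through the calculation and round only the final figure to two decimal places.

€293,869.88

Failure-to-file penalty: 5.5% × €220,000.00 = €12,100.00
Failure-to-pay penalty: 9 × 1.75% × €220,000.00 = €34,650.00
Interest: €220,000.00 × ((1 + 0.013)^9 − 1) = €220,000.00 × 0.1232722… = €27,119.8827…
Total = €220,000.00 + €46,750.0000 + €27,119.8827… = €293,869.88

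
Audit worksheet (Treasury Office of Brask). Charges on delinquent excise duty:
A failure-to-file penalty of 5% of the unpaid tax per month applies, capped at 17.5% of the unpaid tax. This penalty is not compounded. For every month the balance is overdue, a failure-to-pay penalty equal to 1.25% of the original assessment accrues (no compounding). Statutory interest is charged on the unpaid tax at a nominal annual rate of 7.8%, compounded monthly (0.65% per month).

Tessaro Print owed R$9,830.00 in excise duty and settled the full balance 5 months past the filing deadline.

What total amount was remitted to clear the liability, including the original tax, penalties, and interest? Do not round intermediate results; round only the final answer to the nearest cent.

R$12,488.28

Failure-to-file: 5 × 5% × R$9,830.00 = R$2,457.50, capped at 17.5% × R$9,830.00 = R$1,720.25
Failure-to-pay penalty: 5 × 1.25% × R$9,830.00 = R$614.38…
Interest: R$9,830.00 × ((1 + 0.0065)^5 − 1) = R$9,830.00 × 0.0329253… = R$323.6553…
Total = R$9,830.00 + R$2,334.6250 + R$323.6553… = R$12,488.28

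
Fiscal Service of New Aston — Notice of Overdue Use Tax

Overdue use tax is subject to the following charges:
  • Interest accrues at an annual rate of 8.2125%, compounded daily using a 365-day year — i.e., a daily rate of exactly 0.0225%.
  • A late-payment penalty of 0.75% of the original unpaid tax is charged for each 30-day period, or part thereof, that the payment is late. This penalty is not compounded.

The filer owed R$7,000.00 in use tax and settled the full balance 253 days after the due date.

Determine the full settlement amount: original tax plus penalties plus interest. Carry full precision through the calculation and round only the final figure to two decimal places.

R$7,882.49

Penalty periods: ⌈253/30⌉ = 9; penalty = 9 × 0.75% × R$7,000.00 = R$472.50
Interest: R$7,000.00 × ((1 + 0.000225)^253 − 1) = R$7,000.00 × 0.05856964… = R$409.9875…
Total = R$7,000.00 + R$472.5000 + R$409.9875… = R$7,882.49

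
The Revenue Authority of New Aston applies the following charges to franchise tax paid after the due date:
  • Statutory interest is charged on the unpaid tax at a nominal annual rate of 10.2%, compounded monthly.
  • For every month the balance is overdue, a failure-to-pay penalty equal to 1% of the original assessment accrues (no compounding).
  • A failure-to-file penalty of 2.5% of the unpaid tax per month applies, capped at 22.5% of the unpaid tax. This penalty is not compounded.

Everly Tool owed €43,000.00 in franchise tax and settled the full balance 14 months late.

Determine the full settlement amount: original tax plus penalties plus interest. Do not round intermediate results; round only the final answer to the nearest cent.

€64,104.56

Failure-to-file: 14 × 2.5% × €43,000.00 = €15,050.00, capped at 22.5% × €43,000.00 = €9,675.00
Failure-to-pay penalty = 1% × €43,000.00 × 14 mo = €6,020.00
Interest (10.2%/yr ÷ 12 = 0.85%/month): €43,000.00 × ((1 + 0.0085)^14 − 1) = €5,409.5551…
Total = €43,000.00 + €15,695.0000 + €5,409.5551… = €64,104.56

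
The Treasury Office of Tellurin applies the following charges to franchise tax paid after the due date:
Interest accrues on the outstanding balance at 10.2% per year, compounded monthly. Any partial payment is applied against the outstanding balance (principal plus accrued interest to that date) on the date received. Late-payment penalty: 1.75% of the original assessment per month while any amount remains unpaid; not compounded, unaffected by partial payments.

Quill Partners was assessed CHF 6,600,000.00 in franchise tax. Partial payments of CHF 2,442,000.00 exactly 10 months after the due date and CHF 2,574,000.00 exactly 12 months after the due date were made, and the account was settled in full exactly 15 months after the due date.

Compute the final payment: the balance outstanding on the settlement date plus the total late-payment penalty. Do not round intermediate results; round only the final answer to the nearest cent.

CHF 4,038,200.49

Monthly rate = 10.2% ÷ 12 = 0.85%
Balance at month 10: CHF 6,600,000.0000 × (1 + 0.0085)^10 = CHF 7,182,951.9463…
After CHF 2,442,000.00 payment: CHF 7,182,951.9463… − CHF 2,442,000.00 = CHF 4,740,951.9463…
Balance at month 12: CHF 4,740,951.9463… × (1 + 0.0085)^2 = CHF 4,821,890.6632…
After CHF 2,574,000.00 payment: CHF 4,821,890.6632… − CHF 2,574,000.00 = CHF 2,247,890.6632…
Balance at month 15: CHF 2,247,890.6632… × (1 + 0.0085)^3 = CHF 2,305,700.4859…
Penalty: 15 × 1.75% × CHF 6,600,000.00 = CHF 1,732,500.00
Final settlement = outstanding balance + penalty = CHF 2,305,700.4859… + CHF 1,732,500.00 = CHF 4,038,200.49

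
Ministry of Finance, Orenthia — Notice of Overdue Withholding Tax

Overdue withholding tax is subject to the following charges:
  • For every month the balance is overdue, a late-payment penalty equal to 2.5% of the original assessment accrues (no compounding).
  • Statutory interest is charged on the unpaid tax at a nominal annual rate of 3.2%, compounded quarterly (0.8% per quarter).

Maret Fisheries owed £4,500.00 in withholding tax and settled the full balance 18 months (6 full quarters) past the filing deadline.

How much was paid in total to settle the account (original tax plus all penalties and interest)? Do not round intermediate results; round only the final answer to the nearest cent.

£6,745.37

Late-payment penalty = 2.5% × £4,500.00 × 18 mo = £2,025.00
Interest: £4,500.00 × ((1 + 0.008)^6 − 1) = £4,500.00 × 0.0489703… = £220.3664…
Total = £4,500.00 + £2,025.0000 + £220.3664… = £6,745.37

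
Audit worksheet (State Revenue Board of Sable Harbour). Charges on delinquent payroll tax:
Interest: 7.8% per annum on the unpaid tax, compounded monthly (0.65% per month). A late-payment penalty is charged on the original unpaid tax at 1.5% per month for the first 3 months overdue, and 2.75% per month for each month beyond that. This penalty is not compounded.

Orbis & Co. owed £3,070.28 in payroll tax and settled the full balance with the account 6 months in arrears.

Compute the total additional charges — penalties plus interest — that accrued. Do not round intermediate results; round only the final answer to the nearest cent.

£513.16

Penalty, months 1–3: 3 × 1.5% × £3,070.28 = £138.16…
Penalty, months 4–6: 3 × 2.75% × £3,070.28 = £253.30…
Interest: £3,070.28 × ((1 + 0.0065)^6 − 1) = £3,070.28 × 0.0396393… = £121.7037…
Penalties + interest = £391.4607 + £121.7037… = £513.16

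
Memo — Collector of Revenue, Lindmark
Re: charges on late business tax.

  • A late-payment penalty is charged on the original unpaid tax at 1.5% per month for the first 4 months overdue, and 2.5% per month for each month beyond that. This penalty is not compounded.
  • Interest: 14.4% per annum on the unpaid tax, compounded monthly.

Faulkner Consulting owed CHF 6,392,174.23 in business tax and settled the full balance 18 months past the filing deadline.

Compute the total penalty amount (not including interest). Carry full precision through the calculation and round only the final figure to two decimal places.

Penalty, months 1–4: 4 × 1.5% × CHF 6,392,174.23 = CHF 383,530.45…
Penalty, months 5–18: 14 × 2.5% × CHF 6,392,174.23 = CHF 2,237,260.98…
Total penalty = CHF 383,530.45… + CHF 2,237,260.98… = CHF 2,620,791.43

CHF 2,620,791.43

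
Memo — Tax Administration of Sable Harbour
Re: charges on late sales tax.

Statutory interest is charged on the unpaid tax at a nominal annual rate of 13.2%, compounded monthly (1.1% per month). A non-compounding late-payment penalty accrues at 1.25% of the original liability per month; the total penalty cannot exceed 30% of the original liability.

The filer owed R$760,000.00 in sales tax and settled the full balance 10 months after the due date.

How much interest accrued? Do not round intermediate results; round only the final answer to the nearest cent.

R$87,861.96

Interest: R$760,000.00 × ((1 + 0.011)^10 − 1) = R$760,000.00 × 0.1156078… = R$87,861.9550…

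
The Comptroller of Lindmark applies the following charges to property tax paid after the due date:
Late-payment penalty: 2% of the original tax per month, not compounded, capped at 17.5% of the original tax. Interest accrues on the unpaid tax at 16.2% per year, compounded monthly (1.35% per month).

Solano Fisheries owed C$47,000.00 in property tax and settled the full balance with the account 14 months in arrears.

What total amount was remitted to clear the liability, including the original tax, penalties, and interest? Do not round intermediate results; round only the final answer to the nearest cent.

Penalty (uncapped): 14 × 2% × C$47,000.00 = C$13,160.00; cap = 17.5% × C$47,000.00 = C$8,225.00 → penalty = C$8,225.00
Interest: C$47,000.00 × ((1 + 0.0135)^14 − 1) = C$47,000.00 × 0.2065145… = C$9,706.1811…
Total = C$47,000.00 + C$8,225.0000 + C$9,706.1811… = C$64,931.18

C$64,931.18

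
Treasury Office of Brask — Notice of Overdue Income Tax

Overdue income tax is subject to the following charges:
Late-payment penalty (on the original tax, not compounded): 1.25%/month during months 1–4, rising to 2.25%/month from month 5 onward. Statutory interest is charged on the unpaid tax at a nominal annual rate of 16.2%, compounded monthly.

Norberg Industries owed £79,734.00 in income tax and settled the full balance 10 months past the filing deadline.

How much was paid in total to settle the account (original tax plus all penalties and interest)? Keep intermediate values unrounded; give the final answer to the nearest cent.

£105,926.90

Penalty, months 1–4: 4 × 1.25% × £79,734.00 = £3,986.70
Penalty, months 5–10: 6 × 2.25% × £79,734.00 = £10,764.09
Interest (16.2%/yr ÷ 12 = 1.35%/month): £79,734.00 × ((1 + 0.0135)^10 − 1) = £11,442.1148…
Total = £79,734.00 + £14,750.7900 + £11,442.1148… = £105,926.90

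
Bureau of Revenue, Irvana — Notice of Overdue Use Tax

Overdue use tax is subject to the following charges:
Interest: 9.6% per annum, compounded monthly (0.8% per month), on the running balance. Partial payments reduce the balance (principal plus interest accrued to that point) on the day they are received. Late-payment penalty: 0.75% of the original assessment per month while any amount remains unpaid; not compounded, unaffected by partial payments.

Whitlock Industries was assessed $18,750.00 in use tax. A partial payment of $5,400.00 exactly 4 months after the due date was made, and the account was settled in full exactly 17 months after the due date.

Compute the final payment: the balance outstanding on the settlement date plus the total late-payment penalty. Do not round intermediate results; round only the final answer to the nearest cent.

Balance at month 4: $18,750.0000 × (1 + 0.008)^4 = $19,357.2385…
After $5,400.00 payment: $19,357.2385… − $5,400.00 = $13,957.2385…
Balance at month 17: $13,957.2385… × (1 + 0.008)^13 = $15,480.5511…
Penalty: 17 × 0.75% × $18,750.00 = $2,390.63…
Final settlement = outstanding balance + penalty = $15,480.5511… + $2,390.63… = $17,871.18

$17,871.18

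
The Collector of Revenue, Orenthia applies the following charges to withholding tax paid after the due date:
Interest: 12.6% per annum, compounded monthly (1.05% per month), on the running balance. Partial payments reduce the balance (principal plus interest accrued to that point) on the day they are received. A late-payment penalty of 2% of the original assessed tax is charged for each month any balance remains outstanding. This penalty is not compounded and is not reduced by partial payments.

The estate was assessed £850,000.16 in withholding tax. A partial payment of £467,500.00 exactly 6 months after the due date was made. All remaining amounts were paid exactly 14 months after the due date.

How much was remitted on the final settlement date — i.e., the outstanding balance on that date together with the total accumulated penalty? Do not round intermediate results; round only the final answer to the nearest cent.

Balance at month 6: £850,000.1600 × (1 + 0.0105)^6 = £904,975.6931…
After £467,500.00 payment: £904,975.6931… − £467,500.00 = £437,475.6931…
Balance at month 14: £437,475.6931… × (1 + 0.0105)^8 = £475,602.8744…
Penalty: 14 × 2% × £850,000.16 = £238,000.04…
Final settlement = outstanding balance + penalty = £475,602.8744… + £238,000.04… = £713,602.92

£713,602.92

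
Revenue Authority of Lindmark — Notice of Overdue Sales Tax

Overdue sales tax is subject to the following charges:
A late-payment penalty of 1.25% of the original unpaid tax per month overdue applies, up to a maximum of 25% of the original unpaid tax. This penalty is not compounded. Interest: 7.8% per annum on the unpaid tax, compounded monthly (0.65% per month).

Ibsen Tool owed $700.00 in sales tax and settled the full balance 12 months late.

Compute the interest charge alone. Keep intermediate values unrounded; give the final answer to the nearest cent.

Interest: $700.00 × ((1 + 0.0065)^12 − 1) = $700.00 × 0.0808498… = $56.5949…

$56.59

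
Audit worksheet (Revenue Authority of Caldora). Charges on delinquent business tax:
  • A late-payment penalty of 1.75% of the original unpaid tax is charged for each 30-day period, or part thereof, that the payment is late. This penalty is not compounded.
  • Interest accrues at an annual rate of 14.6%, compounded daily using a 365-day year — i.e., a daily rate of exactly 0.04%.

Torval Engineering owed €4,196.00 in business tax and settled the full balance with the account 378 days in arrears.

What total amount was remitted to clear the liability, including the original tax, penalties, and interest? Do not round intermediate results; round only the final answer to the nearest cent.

Penalty periods: ⌈378/30⌉ = 13; penalty = 13 × 1.75% × €4,196.00 = €954.59
Interest: €4,196.00 × ((1 + 0.0004)^378 − 1) = €4,196.00 × 0.16319411… = €684.7625…
Total = €4,196.00 + €954.5900 + €684.7625… = €5,835.35

€5,835.35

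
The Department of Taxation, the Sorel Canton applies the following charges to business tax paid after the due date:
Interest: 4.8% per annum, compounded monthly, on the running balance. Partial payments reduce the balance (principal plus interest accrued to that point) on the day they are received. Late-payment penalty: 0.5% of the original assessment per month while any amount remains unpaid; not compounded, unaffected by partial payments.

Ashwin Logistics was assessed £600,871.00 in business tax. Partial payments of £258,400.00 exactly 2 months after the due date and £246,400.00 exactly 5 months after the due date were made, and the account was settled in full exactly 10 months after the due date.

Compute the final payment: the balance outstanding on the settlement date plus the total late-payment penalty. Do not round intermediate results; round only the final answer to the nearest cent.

Monthly rate = 4.8% ÷ 12 = 0.4%
Balance at month 2: £600,871.0000 × (1 + 0.004)^2 = £605,687.5819…
After £258,400.00 payment: £605,687.5819… − £258,400.00 = £347,287.5819…
Balance at month 5: £347,287.5819… × (1 + 0.004)^3 = £351,471.7249…
After £246,400.00 payment: £351,471.7249… − £246,400.00 = £105,071.7249…
Balance at month 10: £105,071.7249… × (1 + 0.004)^5 = £107,190.0383…
Penalty: 10 × 0.5% × £600,871.00 = £30,043.55
Final settlement = outstanding balance + penalty = £107,190.0383… + £30,043.55 = £137,233.59

£137,233.59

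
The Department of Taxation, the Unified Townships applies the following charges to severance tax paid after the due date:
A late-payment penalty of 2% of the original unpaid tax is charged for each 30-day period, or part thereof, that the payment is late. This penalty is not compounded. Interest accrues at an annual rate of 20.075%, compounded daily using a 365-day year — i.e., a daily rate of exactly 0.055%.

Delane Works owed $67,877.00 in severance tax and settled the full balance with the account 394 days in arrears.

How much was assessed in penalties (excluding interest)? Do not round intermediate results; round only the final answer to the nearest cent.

Penalty periods: ⌈394/30⌉ = 14; penalty = 14 × 2% × $67,877.00 = $19,005.56

$19,005.56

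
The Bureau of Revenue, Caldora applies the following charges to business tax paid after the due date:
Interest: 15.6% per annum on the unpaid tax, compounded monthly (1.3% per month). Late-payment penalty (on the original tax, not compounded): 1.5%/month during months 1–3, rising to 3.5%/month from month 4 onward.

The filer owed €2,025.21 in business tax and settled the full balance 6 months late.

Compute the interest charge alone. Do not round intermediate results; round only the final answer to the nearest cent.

€163.19

Interest: €2,025.21 × ((1 + 0.013)^6 − 1) = €2,025.21 × 0.0805794… = €163.1901…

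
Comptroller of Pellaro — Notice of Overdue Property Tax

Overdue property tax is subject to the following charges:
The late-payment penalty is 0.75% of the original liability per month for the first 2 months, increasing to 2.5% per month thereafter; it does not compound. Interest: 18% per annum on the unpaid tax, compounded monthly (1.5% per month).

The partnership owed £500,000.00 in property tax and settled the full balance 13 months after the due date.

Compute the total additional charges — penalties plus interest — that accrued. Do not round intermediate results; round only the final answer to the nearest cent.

£251,776.22

Penalty, months 1–2: 2 × 0.75% × £500,000.00 = £7,500.00
Penalty, months 3–13: 11 × 2.5% × £500,000.00 = £137,500.00
Interest: £500,000.00 × ((1 + 0.015)^13 − 1) = £500,000.00 × 0.2135524… = £106,776.2220…
Penalties + interest = £145,000.0000 + £106,776.2220… = £251,776.22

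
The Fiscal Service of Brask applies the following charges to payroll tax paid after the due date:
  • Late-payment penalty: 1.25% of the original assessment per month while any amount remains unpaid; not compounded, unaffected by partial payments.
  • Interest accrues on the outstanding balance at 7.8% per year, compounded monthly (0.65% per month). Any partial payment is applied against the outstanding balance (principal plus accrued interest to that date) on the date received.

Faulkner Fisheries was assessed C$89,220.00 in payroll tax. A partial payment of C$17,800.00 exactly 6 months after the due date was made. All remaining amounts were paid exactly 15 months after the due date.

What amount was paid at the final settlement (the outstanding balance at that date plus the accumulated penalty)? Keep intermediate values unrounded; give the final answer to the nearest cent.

Balance at month 6: C$89,220.0000 × (1 + 0.0065)^6 = C$92,756.6156…
After C$17,800.00 payment: C$92,756.6156… − C$17,800.00 = C$74,956.6156…
Balance at month 15: C$74,956.6156… × (1 + 0.0065)^9 = C$79,457.3327…
Penalty: 15 × 1.25% × C$89,220.00 = C$16,728.75
Final settlement = outstanding balance + penalty = C$79,457.3327… + C$16,728.75 = C$96,186.08

C$96,186.08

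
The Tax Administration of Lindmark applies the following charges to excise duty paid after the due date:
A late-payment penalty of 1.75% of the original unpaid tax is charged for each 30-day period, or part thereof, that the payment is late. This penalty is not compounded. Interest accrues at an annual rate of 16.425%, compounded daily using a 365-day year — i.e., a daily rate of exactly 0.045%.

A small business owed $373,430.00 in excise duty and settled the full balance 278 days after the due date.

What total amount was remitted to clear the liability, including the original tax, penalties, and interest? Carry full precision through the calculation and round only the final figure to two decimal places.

Penalty periods: ⌈278/30⌉ = 10; penalty = 10 × 1.75% × $373,430.00 = $65,350.25
Interest: $373,430.00 × ((1 + 0.00045)^278 − 1) = $373,430.00 × 0.13322989… = $49,752.0360…
Total = $373,430.00 + $65,350.2500 + $49,752.0360… = $488,532.29

$488,532.29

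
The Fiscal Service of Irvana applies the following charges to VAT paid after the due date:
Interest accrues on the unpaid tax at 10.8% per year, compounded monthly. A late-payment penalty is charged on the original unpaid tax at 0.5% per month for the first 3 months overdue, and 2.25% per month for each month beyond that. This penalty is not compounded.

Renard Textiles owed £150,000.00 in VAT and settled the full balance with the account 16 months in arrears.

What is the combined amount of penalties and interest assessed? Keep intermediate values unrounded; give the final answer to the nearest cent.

£69,246.07

Penalty, months 1–3: 3 × 0.5% × £150,000.00 = £2,250.00
Penalty, months 4–16: 13 × 2.25% × £150,000.00 = £43,875.00
Interest (10.8%/yr ÷ 12 = 0.9%/month): £150,000.00 × ((1 + 0.009)^16 − 1) = £23,121.0665…
Penalties + interest = £46,125.0000 + £23,121.0665… = £69,246.07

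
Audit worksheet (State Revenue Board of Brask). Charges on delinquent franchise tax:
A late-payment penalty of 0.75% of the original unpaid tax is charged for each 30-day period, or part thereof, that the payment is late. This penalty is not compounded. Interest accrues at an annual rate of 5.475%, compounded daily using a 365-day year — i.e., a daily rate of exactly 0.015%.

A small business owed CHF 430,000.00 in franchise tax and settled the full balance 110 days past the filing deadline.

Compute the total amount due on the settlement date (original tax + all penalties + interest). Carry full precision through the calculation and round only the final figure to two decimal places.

CHF 450,053.32

Penalty periods: ⌈110/30⌉ = 4; penalty = 4 × 0.75% × CHF 430,000.00 = CHF 12,900.00
Interest: CHF 430,000.00 × ((1 + 0.00015)^110 − 1) = CHF 430,000.00 × 0.01663562… = CHF 7,153.3161…
Total = CHF 430,000.00 + CHF 12,900.0000 + CHF 7,153.3161… = CHF 450,053.32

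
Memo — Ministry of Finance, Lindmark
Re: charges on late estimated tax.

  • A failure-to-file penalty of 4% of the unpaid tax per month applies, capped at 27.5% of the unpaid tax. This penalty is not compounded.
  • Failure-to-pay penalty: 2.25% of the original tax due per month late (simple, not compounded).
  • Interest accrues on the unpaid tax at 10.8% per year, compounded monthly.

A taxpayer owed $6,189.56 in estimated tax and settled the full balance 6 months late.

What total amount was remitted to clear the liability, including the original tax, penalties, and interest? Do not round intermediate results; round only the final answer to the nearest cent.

$8,852.49

Failure-to-file: 6 × 4% × $6,189.56 = $1,485.49… (under the 27.5% cap)
Failure-to-pay penalty = 2.25% × $6,189.56 × 6 mo = $835.59…
Interest (10.8%/yr ÷ 12 = 0.9%/month): $6,189.56 × ((1 + 0.009)^6 − 1) = $341.8474…
Total = $6,189.56 + $2,321.0850 + $341.8474… = $8,852.49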